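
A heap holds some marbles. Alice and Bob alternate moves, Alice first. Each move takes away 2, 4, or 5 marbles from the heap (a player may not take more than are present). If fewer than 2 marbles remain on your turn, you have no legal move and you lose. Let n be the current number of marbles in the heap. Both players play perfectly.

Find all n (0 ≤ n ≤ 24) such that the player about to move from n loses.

0, 1, 7, 8, 14, 15, 21, 22

Positions with no move are L. A position that does have a move is losing for the player to move precisely when every available move leads to a winning position for the opponent. Fill in the labels:
n=0: no move → L
n=1: no move → L
n=2: →0(L), so W
n=3: →1(L), so W
n=4: →0(L), so W
n=5: →1(L), so W
n=6: →1(L), so W
n=7: →5(W), 3(W), 2(W) — all W, so L
n=8: →6(W), 4(W), 3(W) — all W, so L
n=9: →7(L), so W
n=10: →8(L), so W
n=11: →7(L), so W
n=12: →8(L), so W
n=13: →8(L), so W
n=14: →12(W), 10(W), 9(W) — all W, so L
n=15: →13(W), 11(W), 10(W) — all W, so L
n=16: →14(L), so W
n=17: →15(L), so W
n=18: →14(L), so W
n=19: →15(L), so W
n=20: →15(L), so W
n=21: →19(W), 17(W), 16(W) — all W, so L
n=22: →20(W), 18(W), 17(W) — all W, so L
n=23: →21(L), so W
n=24: →22(L), so W
The losing starting values of n are exactly the entries labelled L in this table (8 of them).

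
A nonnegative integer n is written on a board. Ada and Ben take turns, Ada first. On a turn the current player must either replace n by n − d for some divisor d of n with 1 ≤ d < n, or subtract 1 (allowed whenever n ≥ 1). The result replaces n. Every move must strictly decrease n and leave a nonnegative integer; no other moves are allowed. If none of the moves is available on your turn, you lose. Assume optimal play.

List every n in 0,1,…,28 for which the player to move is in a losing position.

Compute win/loss labels from the base case upward. A position with no move is L. Any other position is W if it can reach an L in one move, else L.
n=0: no move → L
n=1: →0(L), so W
n=2: →1(W) only, which is W, so L
n=3: →2(L), so W
n=4: →2(L), so W
n=5: →4(W) only, which is W, so L
n=6: →5(L), so W
n=7: →6(W) only, which is W, so L
n=8: →7(L), so W
n=9: →6(W), 8(W) — all W, so L
n=10: →5(L), so W
n=11: →10(W) only, which is W, so L
n=12: →9(L), so W
n=13: →12(W) only, which is W, so L
n=14: →7(L), so W
n=15: →10(W), 12(W), 14(W) — all W, so L
n=16: →15(L), so W
n=17: →16(W) only, which is W, so L
n=18: →9(L), so W
n=19: →18(W) only, which is W, so L
n=20: →15(L), so W
n=21: →14(W), 18(W), 20(W) — all W, so L
n=22: →11(L), so W
n=23: →22(W) only, which is W, so L
n=24: →21(L), so W
n=25: →20(W), 24(W) — all W, so L
n=26: →13(L), so W
n=27: →18(W), 24(W), 26(W) — all W, so L
n=28: →21(L), so W
Reading off the rows marked L gives the requested list; there are 14 such values of n.

0, 2, 5, 7, 9, 11, 13, 15, 17, 19, 21, 23, 25, 27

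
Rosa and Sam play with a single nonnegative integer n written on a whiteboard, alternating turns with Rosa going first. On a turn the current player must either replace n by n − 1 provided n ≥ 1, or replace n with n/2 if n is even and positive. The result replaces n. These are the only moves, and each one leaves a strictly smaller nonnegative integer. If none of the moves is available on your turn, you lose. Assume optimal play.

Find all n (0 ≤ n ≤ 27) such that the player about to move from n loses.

0, 2, 5, 7, 9, 11, 13, 15, 17, 19, 21, 23, 25, 27

Classify positions by backward induction: terminal positions (no move available) are L. From any other position, the mover wins iff some move reaches an L.
n=0: no move → L
n=1: →0(L), so W
n=2: →1(W) only, which is W, so L
n=3: →2(L), so W
n=4: →2(L), so W
n=5: →4(W) only, which is W, so L
n=6: →5(L), so W
n=7: →6(W) only, which is W, so L
n=8: →7(L), so W
n=9: →8(W) only, which is W, so L
n=10: →5(L), so W
n=11: →10(W) only, which is W, so L
n=12: →11(L), so W
n=13: →12(W) only, which is W, so L
n=14: →7(L), so W
n=15: →14(W) only, which is W, so L
n=16: →15(L), so W
n=17: →16(W) only, which is W, so L
n=18: →9(L), so W
n=19: →18(W) only, which is W, so L
n=20: →19(L), so W
n=21: →20(W) only, which is W, so L
n=22: →11(L), so W
n=23: →22(W) only, which is W, so L
n=24: →23(L), so W
n=25: →24(W) only, which is W, so L
n=26: →13(L), so W
n=27: →26(W) only, which is W, so L
The losing starting values of n are exactly the entries labelled L in this table (14 of them).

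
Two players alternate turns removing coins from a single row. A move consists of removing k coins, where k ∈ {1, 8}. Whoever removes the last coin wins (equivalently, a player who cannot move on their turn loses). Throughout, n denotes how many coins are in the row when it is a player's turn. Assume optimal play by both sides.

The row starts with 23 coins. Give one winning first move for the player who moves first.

Work bottom-up. With no move the player to move loses. Otherwise the position is W if at least one move leads to an L position for the opponent, and L if every move leads to a W.
n=0: no move → L
n=1: W (go to 0, an L position)
n=2: L (sole option 1(W) is W)
n=3: W (go to 2, an L position)
n=4: L (sole option 3(W) is W)
n=5: W (go to 4, an L position)
n=6: L (sole option 5(W) is W)
n=7: W (go to 6, an L position)
n=8: W (go to 0, an L position)
n=9: L (options 8(W), 1(W) are all W)
n=10: W (go to 9, an L position)
n=11: L (options 10(W), 3(W) are all W)
n=12: W (go to 11, an L position)
n=13: L (options 12(W), 5(W) are all W)
n=14: W (go to 13, an L position)
n=15: L (options 14(W), 7(W) are all W)
n=16: W (go to 15, an L position)
n=17: W (go to 9, an L position)
n=18: L (options 17(W), 10(W) are all W)
n=19: W (go to 18, an L position)
n=20: L (options 19(W), 12(W) are all W)
n=21: W (go to 20, an L position)
n=22: L (options 21(W), 14(W) are all W)
n=23: W (go to 22, an L position)
From 23, the L positions reachable in one move are: 22, 15. Any move reaching one of these is winning.

Remove 1, leaving 22.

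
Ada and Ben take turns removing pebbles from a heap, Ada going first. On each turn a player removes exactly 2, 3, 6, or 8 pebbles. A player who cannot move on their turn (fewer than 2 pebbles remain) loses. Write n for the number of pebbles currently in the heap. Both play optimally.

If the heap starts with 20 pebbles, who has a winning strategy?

Use the standard recursion: the mover loses at a terminal position; elsewhere, the mover wins exactly when some move hands the opponent an L position.
n=0: no move → L
n=1: no move → L
n=2: reaches L-position 0 → W
n=3: reaches L-position 1 → W
n=4: reaches L-position 1 → W
n=5: only reaches 3(W), 2(W), all W → L
n=6: reaches L-position 0 → W
n=7: reaches L-position 5 → W
n=8: reaches L-position 5 → W
n=9: reaches L-position 1 → W
n=10: only reaches 8(W), 7(W), 4(W), 2(W), all W → L
n=11: reaches L-position 5 → W
n=12: reaches L-position 10 → W
n=13: reaches L-position 10 → W
n=14: only reaches 12(W), 11(W), 8(W), 6(W), all W → L
n=15: only reaches 13(W), 12(W), 9(W), 7(W), all W → L
n=16: reaches L-position 14 → W
n=17: reaches L-position 15 → W
n=18: reaches L-position 15 → W
n=19: only reaches 17(W), 16(W), 13(W), 11(W), all W → L
n=20: reaches L-position 14 → W
From 20 Ada can remove 6, leaving 14, reaching an L position.

Ada wins.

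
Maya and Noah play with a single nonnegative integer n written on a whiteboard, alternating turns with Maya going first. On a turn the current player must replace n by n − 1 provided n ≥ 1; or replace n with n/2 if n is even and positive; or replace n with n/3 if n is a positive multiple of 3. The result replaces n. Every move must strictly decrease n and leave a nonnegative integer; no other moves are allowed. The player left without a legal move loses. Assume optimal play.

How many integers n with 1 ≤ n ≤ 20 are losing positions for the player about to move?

8

Classify positions by backward induction: terminal positions (no move available) are L. From any other position, the mover wins iff some move reaches an L.
n=0: no move → L
n=1: reaches L-position 0 → W
n=2: only reaches 1(W), which is W → L
n=3: reaches L-position 2 → W
n=4: reaches L-position 2 → W
n=5: only reaches 4(W), which is W → L
n=6: reaches L-position 2 → W
n=7: only reaches 6(W), which is W → L
n=8: reaches L-position 7 → W
n=9: only reaches 3(W), 8(W), all W → L
n=10: reaches L-position 5 → W
n=11: only reaches 10(W), which is W → L
n=12: reaches L-position 11 → W
n=13: only reaches 12(W), which is W → L
n=14: reaches L-position 7 → W
n=15: reaches L-position 5 → W
n=16: only reaches 8(W), 15(W), all W → L
n=17: reaches L-position 16 → W
n=18: reaches L-position 9 → W
n=19: only reaches 18(W), which is W → L
n=20: reaches L-position 19 → W
L entries with 1 ≤ n ≤ 20 (n=0 is outside the asked range and is not counted): n = 2, 5, 7, 9, 11, 13, 16, 19; that makes 8.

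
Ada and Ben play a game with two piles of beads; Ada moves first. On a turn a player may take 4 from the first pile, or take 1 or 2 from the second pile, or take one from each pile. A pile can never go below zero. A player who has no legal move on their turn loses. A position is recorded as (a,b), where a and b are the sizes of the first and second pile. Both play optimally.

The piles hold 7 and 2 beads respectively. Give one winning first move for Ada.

Compute win/loss labels from the base case upward. A position with no move is L. Any other position is W if it can reach an L in one move, else L.
No move ever increases a pile, so every position that can arise here has a ≤ 7 and b ≤ 2; it is enough to label the cells with 0 ≤ a ≤ 7 and 0 ≤ b ≤ 2.
Every move lowers a or b (never raises either), so fill the grid row by row in increasing a, and left to right within a row: each cell's successors are then already labelled.
      b=0  b=1  b=2
a=0:    L    W    W
a=1:    L    W    W
a=2:    L    W    W
a=3:    L    W    W
a=4:    W    W    L
a=5:    W    L    W
a=6:    W    L    W
a=7:    W    L    W
Cells with no legal move (terminal, hence L): (0,0), (1,0), (2,0), (3,0).
The remaining L cells, each justified by listing all of its moves:
(4,2): →(0,2)(W), (4,1)(W), (4,0)(W), (3,1)(W) — all W, so L
(5,1): →(1,1)(W), (5,0)(W), (4,0)(W) — all W, so L
(6,1): →(2,1)(W), (6,0)(W), (5,0)(W) — all W, so L
(7,1): →(3,1)(W), (7,0)(W), (6,0)(W) — all W, so L
Every other cell has at least one move into one of the L cells above, so it is W.
From (7,2), the L positions reachable in one move are: (7,1), (6,1). Any move reaching one of these is winning.

Move to (7,1).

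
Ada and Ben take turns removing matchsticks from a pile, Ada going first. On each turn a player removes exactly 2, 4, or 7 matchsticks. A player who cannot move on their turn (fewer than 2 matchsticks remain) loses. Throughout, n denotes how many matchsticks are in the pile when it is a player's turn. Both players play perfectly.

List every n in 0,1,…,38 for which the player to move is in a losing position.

0, 1, 6, 9, 12, 15, 18, 21, 24, 27, 30, 33, 36

Work bottom-up. With no move the player to move loses. Otherwise the position is W if at least one move leads to an L position for the opponent, and L if every move leads to a W.
n=0: no move → L
n=1: no move → L
n=2: reaches L-position 0 → W
n=3: reaches L-position 1 → W
n=4: reaches L-position 0 → W
n=5: reaches L-position 1 → W
n=6: only reaches 4(W), 2(W), all W → L
n=7: reaches L-position 0 → W
n=8: reaches L-position 6 → W
n=9: only reaches 7(W), 5(W), 2(W), all W → L
n=10: reaches L-position 6 → W
n=11: reaches L-position 9 → W
n=12: only reaches 10(W), 8(W), 5(W), all W → L
n=13: reaches L-position 9 → W
n=14: reaches L-position 12 → W
n=15: only reaches 13(W), 11(W), 8(W), all W → L
n=16: reaches L-position 12 → W
n=17: reaches L-position 15 → W
n=18: only reaches 16(W), 14(W), 11(W), all W → L
n=19: reaches L-position 15 → W
n=20: reaches L-position 18 → W
n=21: only reaches 19(W), 17(W), 14(W), all W → L
n=22: reaches L-position 18 → W
n=23: reaches L-position 21 → W
n=24: only reaches 22(W), 20(W), 17(W), all W → L
n=25: reaches L-position 21 → W
n=26: reaches L-position 24 → W
n=27: only reaches 25(W), 23(W), 20(W), all W → L
n=28: reaches L-position 24 → W
n=29: reaches L-position 27 → W
n=30: only reaches 28(W), 26(W), 23(W), all W → L
n=31: reaches L-position 27 → W
n=32: reaches L-position 30 → W
n=33: only reaches 31(W), 29(W), 26(W), all W → L
n=34: reaches L-position 30 → W
n=35: reaches L-position 33 → W
n=36: only reaches 34(W), 32(W), 29(W), all W → L
n=37: reaches L-position 33 → W
n=38: reaches L-position 36 → W
Reading off the rows marked L gives the requested list; there are 13 such values of n.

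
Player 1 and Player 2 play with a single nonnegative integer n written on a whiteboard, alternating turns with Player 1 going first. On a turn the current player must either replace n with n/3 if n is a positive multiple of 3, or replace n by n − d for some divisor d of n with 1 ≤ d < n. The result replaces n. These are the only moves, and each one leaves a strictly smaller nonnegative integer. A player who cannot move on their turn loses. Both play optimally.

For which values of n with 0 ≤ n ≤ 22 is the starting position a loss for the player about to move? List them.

0, 1, 4, 7, 9, 11, 13, 15, 17, 19

Compute win/loss labels from the base case upward. A position with no move is L. Any other position is W if it can reach an L in one move, else L.
n=0: no move → L
n=1: no move → L
n=2: →1(L), so W
n=3: →1(L), so W
n=4: →2(W), 3(W) — all W, so L
n=5: →4(L), so W
n=6: →4(L), so W
n=7: →6(W) only, which is W, so L
n=8: →4(L), so W
n=9: →3(W), 6(W), 8(W) — all W, so L
n=10: →9(L), so W
n=11: →10(W) only, which is W, so L
n=12: →4(L), so W
n=13: →12(W) only, which is W, so L
n=14: →7(L), so W
n=15: →5(W), 10(W), 12(W), 14(W) — all W, so L
n=16: →15(L), so W
n=17: →16(W) only, which is W, so L
n=18: →9(L), so W
n=19: →18(W) only, which is W, so L
n=20: →15(L), so W
n=21: →7(L), so W
n=22: →11(L), so W
The losing starting values of n are exactly the entries labelled L in this table (10 of them).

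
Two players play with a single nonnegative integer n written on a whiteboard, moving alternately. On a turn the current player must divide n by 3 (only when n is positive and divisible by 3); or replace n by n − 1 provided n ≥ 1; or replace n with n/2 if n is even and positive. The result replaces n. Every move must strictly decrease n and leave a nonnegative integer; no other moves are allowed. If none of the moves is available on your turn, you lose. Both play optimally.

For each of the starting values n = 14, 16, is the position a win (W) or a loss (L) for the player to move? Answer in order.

14: W, 16: L

Compute win/loss labels from the base case upward. A position with no move is L. Any other position is W if it can reach an L in one move, else L.
n=0: no move → L
n=1: reaches L-position 0 → W
n=2: only reaches 1(W), which is W → L
n=3: reaches L-position 2 → W
n=4: reaches L-position 2 → W
n=5: only reaches 4(W), which is W → L
n=6: reaches L-position 2 → W
n=7: only reaches 6(W), which is W → L
n=8: reaches L-position 7 → W
n=9: only reaches 3(W), 8(W), all W → L
n=10: reaches L-position 5 → W
n=11: only reaches 10(W), which is W → L
n=12: reaches L-position 11 → W
n=13: only reaches 12(W), which is W → L
n=14: reaches L-position 7 → W
n=15: reaches L-position 5 → W
n=16: only reaches 8(W), 15(W), all W → L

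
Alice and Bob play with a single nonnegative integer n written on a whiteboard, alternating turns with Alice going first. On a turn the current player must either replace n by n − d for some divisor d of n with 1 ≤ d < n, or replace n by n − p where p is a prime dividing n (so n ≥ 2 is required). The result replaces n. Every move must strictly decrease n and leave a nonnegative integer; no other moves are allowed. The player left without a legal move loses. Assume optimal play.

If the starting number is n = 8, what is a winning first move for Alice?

Classify positions by backward induction: terminal positions (no move available) are L. From any other position, the mover wins iff some move reaches an L.
n=0: no move → L
n=1: no move → L
n=2: reaches L-position 0 → W
n=3: reaches L-position 0 → W
n=4: only reaches 2(W), 3(W), all W → L
n=5: reaches L-position 0 → W
n=6: reaches L-position 4 → W
n=7: reaches L-position 0 → W
n=8: reaches L-position 4 → W
From 8, the L positions reachable in one move are: 4.

Move to 4.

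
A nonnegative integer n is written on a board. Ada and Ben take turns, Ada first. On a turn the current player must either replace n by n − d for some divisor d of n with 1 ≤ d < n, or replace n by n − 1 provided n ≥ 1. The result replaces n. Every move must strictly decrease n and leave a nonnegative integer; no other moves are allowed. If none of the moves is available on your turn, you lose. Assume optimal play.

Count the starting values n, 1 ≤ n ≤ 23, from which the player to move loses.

11

Label each position W (a win for the player to move) or L (a loss). A position with no legal move is L; any other position is W exactly when some move reaches an L, and L when every move reaches a W.
n=0: no move → L
n=1: →0(L), so W
n=2: →1(W) only, which is W, so L
n=3: →2(L), so W
n=4: →2(L), so W
n=5: →4(W) only, which is W, so L
n=6: →5(L), so W
n=7: →6(W) only, which is W, so L
n=8: →7(L), so W
n=9: →6(W), 8(W) — all W, so L
n=10: →5(L), so W
n=11: →10(W) only, which is W, so L
n=12: →9(L), so W
n=13: →12(W) only, which is W, so L
n=14: →7(L), so W
n=15: →10(W), 12(W), 14(W) — all W, so L
n=16: →15(L), so W
n=17: →16(W) only, which is W, so L
n=18: →9(L), so W
n=19: →18(W) only, which is W, so L
n=20: →15(L), so W
n=21: →14(W), 18(W), 20(W) — all W, so L
n=22: →11(L), so W
n=23: →22(W) only, which is W, so L
L entries with 1 ≤ n ≤ 23 (n=0 is outside the asked range and is not counted): n = 2, 5, 7, 9, 11, 13, 15, 17, 19, 21, 23; that makes 11.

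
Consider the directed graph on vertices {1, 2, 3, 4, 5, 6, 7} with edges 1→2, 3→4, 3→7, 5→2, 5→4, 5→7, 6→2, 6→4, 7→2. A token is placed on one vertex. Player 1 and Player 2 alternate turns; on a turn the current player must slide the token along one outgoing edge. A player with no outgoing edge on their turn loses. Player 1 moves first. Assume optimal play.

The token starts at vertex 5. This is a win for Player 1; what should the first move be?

Move to 2.

Build the W/L table. Terminal = L. A non-terminal position is W if it has a move to some L; otherwise it is L.
Every edge goes from a vertex to one that appears earlier in the order 4, 2, 6, 7, 5, 3, 1, so processing vertices in that order labels each vertex after all of its successors.
4: no outgoing edge → L
2: no outgoing edge → L
6: reaches L-position 2 → W
7: reaches L-position 2 → W
5: reaches L-position 2 → W
3: reaches L-position 4 → W
1: reaches L-position 2 → W
From 5, the L positions reachable in one move are: 2, 4. Any move reaching one of these is winning.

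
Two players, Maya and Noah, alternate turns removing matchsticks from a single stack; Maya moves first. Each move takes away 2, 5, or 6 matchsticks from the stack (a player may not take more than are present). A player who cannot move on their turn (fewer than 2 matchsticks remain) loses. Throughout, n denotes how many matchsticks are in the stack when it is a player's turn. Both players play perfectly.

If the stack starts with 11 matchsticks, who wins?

Noah wins.

Classify positions by backward induction: terminal positions (no move available) are L. From any other position, the mover wins iff some move reaches an L.
n=0: no move → L
n=1: no move → L
n=2: W (go to 0, an L position)
n=3: W (go to 1, an L position)
n=4: L (sole option 2(W) is W)
n=5: W (go to 0, an L position)
n=6: W (go to 4, an L position)
n=7: W (go to 1, an L position)
n=8: L (options 6(W), 3(W), 2(W) are all W)
n=9: W (go to 4, an L position)
n=10: W (go to 8, an L position)
n=11: L (options 9(W), 6(W), 5(W) are all W)
Every move from 11 reaches a W position, so the mover loses.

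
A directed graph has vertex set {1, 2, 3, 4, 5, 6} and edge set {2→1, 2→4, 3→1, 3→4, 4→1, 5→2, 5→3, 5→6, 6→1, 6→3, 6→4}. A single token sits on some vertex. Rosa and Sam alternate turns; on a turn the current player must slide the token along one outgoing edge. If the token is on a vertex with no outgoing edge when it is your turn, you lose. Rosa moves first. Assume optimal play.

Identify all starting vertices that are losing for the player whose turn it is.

Classify positions by backward induction: terminal positions (no move available) are L. From any other position, the mover wins iff some move reaches an L.
Every edge goes from a vertex to one that appears earlier in the order 1, 4, 3, 6, 2, 5, so processing vertices in that order labels each vertex after all of its successors.
1: no outgoing edge → L
4: →1(L), so W
3: →1(L), so W
6: →1(L), so W
2: →1(L), so W
5: →2(W), 6(W), 3(W) — all W, so L
Reading off the rows marked L gives the requested list; there are 2 such vertices.

1, 5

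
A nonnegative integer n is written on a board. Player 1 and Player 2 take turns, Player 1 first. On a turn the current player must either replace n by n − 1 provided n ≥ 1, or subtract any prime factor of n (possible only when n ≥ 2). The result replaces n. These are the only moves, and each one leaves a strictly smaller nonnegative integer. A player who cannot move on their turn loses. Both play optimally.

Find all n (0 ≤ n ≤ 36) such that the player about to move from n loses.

Classify positions by backward induction: terminal positions (no move available) are L. From any other position, the mover wins iff some move reaches an L.
n=0: no move → L
n=1: reaches L-position 0 → W
n=2: reaches L-position 0 → W
n=3: reaches L-position 0 → W
n=4: only reaches 2(W), 3(W), all W → L
n=5: reaches L-position 0 → W
n=6: reaches L-position 4 → W
n=7: reaches L-position 0 → W
n=8: only reaches 6(W), 7(W), all W → L
n=9: reaches L-position 8 → W
n=10: reaches L-position 8 → W
n=11: reaches L-position 0 → W
n=12: only reaches 9(W), 10(W), 11(W), all W → L
n=13: reaches L-position 0 → W
n=14: reaches L-position 12 → W
n=15: reaches L-position 12 → W
n=16: only reaches 14(W), 15(W), all W → L
n=17: reaches L-position 0 → W
n=18: reaches L-position 16 → W
n=19: reaches L-position 0 → W
n=20: only reaches 15(W), 18(W), 19(W), all W → L
n=21: reaches L-position 20 → W
n=22: reaches L-position 20 → W
n=23: reaches L-position 0 → W
n=24: only reaches 21(W), 22(W), 23(W), all W → L
n=25: reaches L-position 20 → W
n=26: reaches L-position 24 → W
n=27: reaches L-position 24 → W
n=28: only reaches 21(W), 26(W), 27(W), all W → L
n=29: reaches L-position 0 → W
n=30: reaches L-position 28 → W
n=31: reaches L-position 0 → W
n=32: only reaches 30(W), 31(W), all W → L
n=33: reaches L-position 32 → W
n=34: reaches L-position 32 → W
n=35: reaches L-position 28 → W
n=36: only reaches 33(W), 34(W), 35(W), all W → L
The losing starting values of n are exactly the entries labelled L in this table (10 of them).

0, 4, 8, 12, 16, 20, 24, 28, 32, 36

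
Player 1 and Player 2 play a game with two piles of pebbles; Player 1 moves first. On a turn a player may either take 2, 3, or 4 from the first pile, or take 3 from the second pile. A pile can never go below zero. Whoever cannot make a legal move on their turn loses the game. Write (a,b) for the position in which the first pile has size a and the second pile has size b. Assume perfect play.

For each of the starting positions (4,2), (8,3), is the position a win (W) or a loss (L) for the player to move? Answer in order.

Positions with no move are L. A position that does have a move is losing for the player to move precisely when every available move leads to a winning position for the opponent. Fill in the labels:
No move ever increases a pile, so every position that can arise here has a ≤ 8 and b ≤ 3; it is enough to label the cells with 0 ≤ a ≤ 8 and 0 ≤ b ≤ 3.
Every move lowers a or b (never raises either), so fill the grid row by row in increasing a, and left to right within a row: each cell's successors are then already labelled.
      b=0  b=1  b=2  b=3
a=0:    L    L    L    W
a=1:    L    L    L    W
a=2:    W    W    W    L
a=3:    W    W    W    L
a=4:    W    W    W    W
a=5:    W    W    W    W
a=6:    L    L    L    W
a=7:    L    L    L    W
a=8:    W    W    W    L
Cells with no legal move (terminal, hence L): (0,0), (0,1), (0,2), (1,0), (1,1), (1,2).
The remaining L cells, each justified by listing all of its moves:
(2,3): moves to (0,3)(W), (2,0)(W); every one is W ⇒ L
(3,3): moves to (1,3)(W), (0,3)(W), (3,0)(W); every one is W ⇒ L
(6,0): moves to (4,0)(W), (3,0)(W), (2,0)(W); every one is W ⇒ L
(6,1): moves to (4,1)(W), (3,1)(W), (2,1)(W); every one is W ⇒ L
(6,2): moves to (4,2)(W), (3,2)(W), (2,2)(W); every one is W ⇒ L
(7,0): moves to (5,0)(W), (4,0)(W), (3,0)(W); every one is W ⇒ L
(7,1): moves to (5,1)(W), (4,1)(W), (3,1)(W); every one is W ⇒ L
(7,2): moves to (5,2)(W), (4,2)(W), (3,2)(W); every one is W ⇒ L
(8,3): moves to (6,3)(W), (5,3)(W), (4,3)(W), (8,0)(W); every one is W ⇒ L
Every other cell has at least one move into one of the L cells above, so it is W.
(4,2): the move to (1,2) reaches an L cell, so W
(8,3): one of the L cells justified above, so L

(4,2): W, (8,3): L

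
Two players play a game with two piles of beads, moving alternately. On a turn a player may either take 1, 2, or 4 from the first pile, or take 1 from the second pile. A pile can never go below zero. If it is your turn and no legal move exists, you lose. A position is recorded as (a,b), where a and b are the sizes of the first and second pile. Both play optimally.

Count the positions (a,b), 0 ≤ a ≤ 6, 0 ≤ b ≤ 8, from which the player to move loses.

23

Work bottom-up. With no move the player to move loses. Otherwise the position is W if at least one move leads to an L position for the opponent, and L if every move leads to a W.
Every move lowers a or b (never raises either), so fill the grid row by row in increasing a, and left to right within a row: each cell's successors are then already labelled.
      b=0  b=1  b=2  b=3  b=4  b=5  b=6  b=7  b=8
a=0:    L    W    L    W    L    W    L    W    L
a=1:    W    L    W    L    W    L    W    L    W
a=2:    W    W    W    W    W    W    W    W    W
a=3:    L    W    L    W    L    W    L    W    L
a=4:    W    L    W    L    W    L    W    L    W
a=5:    W    W    W    W    W    W    W    W    W
a=6:    L    W    L    W    L    W    L    W    L
Cells with no legal move (terminal, hence L): (0,0).
The remaining L cells, each justified by listing all of its moves:
(0,2): the only move is to (0,1)(W), a W ⇒ L
(0,4): the only move is to (0,3)(W), a W ⇒ L
(0,6): the only move is to (0,5)(W), a W ⇒ L
(0,8): the only move is to (0,7)(W), a W ⇒ L
(1,1): moves to (0,1)(W), (1,0)(W); every one is W ⇒ L
(1,3): moves to (0,3)(W), (1,2)(W); every one is W ⇒ L
(1,5): moves to (0,5)(W), (1,4)(W); every one is W ⇒ L
(1,7): moves to (0,7)(W), (1,6)(W); every one is W ⇒ L
(3,0): moves to (2,0)(W), (1,0)(W); every one is W ⇒ L
(3,2): moves to (2,2)(W), (1,2)(W), (3,1)(W); every one is W ⇒ L
(3,4): moves to (2,4)(W), (1,4)(W), (3,3)(W); every one is W ⇒ L
(3,6): moves to (2,6)(W), (1,6)(W), (3,5)(W); every one is W ⇒ L
(3,8): moves to (2,8)(W), (1,8)(W), (3,7)(W); every one is W ⇒ L
(4,1): moves to (3,1)(W), (2,1)(W), (0,1)(W), (4,0)(W); every one is W ⇒ L
(4,3): moves to (3,3)(W), (2,3)(W), (0,3)(W), (4,2)(W); every one is W ⇒ L
(4,5): moves to (3,5)(W), (2,5)(W), (0,5)(W), (4,4)(W); every one is W ⇒ L
(4,7): moves to (3,7)(W), (2,7)(W), (0,7)(W), (4,6)(W); every one is W ⇒ L
(6,0): moves to (5,0)(W), (4,0)(W), (2,0)(W); every one is W ⇒ L
(6,2): moves to (5,2)(W), (4,2)(W), (2,2)(W), (6,1)(W); every one is W ⇒ L
(6,4): moves to (5,4)(W), (4,4)(W), (2,4)(W), (6,3)(W); every one is W ⇒ L
(6,6): moves to (5,6)(W), (4,6)(W), (2,6)(W), (6,5)(W); every one is W ⇒ L
(6,8): moves to (5,8)(W), (4,8)(W), (2,8)(W), (6,7)(W); every one is W ⇒ L
Every other cell has at least one move into one of the L cells above, so it is W.
L cells per row: a=0: 5, a=1: 4, a=2: 0, a=3: 5, a=4: 4, a=5: 0, a=6: 5; total 23.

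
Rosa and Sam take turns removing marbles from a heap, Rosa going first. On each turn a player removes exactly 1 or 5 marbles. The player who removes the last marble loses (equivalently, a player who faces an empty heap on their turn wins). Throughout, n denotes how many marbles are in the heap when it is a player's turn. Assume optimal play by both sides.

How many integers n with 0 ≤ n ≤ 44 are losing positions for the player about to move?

22

Build the W/L table. Terminal = W. A non-terminal position is W if it has a move to some L; otherwise it is L.
n=0: no move; the opponent has just taken the last marble and therefore loses → W
n=1: the only move is to 0(W), a W ⇒ L
n=2: can move to 1, which is L ⇒ W
n=3: the only move is to 2(W), a W ⇒ L
n=4: can move to 3, which is L ⇒ W
n=5: moves to 4(W), 0(W); every one is W ⇒ L
n=6: can move to 5, which is L ⇒ W
n=7: moves to 6(W), 2(W); every one is W ⇒ L
n=8: can move to 7, which is L ⇒ W
n=9: moves to 8(W), 4(W); every one is W ⇒ L
n=10: can move to 9, which is L ⇒ W
n=11: moves to 10(W), 6(W); every one is W ⇒ L
n=12: can move to 11, which is L ⇒ W
n=13: moves to 12(W), 8(W); every one is W ⇒ L
n=14: can move to 13, which is L ⇒ W
n=15: moves to 14(W), 10(W); every one is W ⇒ L
n=16: can move to 15, which is L ⇒ W
n=17: moves to 16(W), 12(W); every one is W ⇒ L
n=18: can move to 17, which is L ⇒ W
n=19: moves to 18(W), 14(W); every one is W ⇒ L
n=20: can move to 19, which is L ⇒ W
n=21: moves to 20(W), 16(W); every one is W ⇒ L
n=22: can move to 21, which is L ⇒ W
n=23: moves to 22(W), 18(W); every one is W ⇒ L
n=24: can move to 23, which is L ⇒ W
n=25: moves to 24(W), 20(W); every one is W ⇒ L
n=26: can move to 25, which is L ⇒ W
n=27: moves to 26(W), 22(W); every one is W ⇒ L
n=28: can move to 27, which is L ⇒ W
n=29: moves to 28(W), 24(W); every one is W ⇒ L
n=30: can move to 29, which is L ⇒ W
n=31: moves to 30(W), 26(W); every one is W ⇒ L
n=32: can move to 31, which is L ⇒ W
n=33: moves to 32(W), 28(W); every one is W ⇒ L
n=34: can move to 33, which is L ⇒ W
n=35: moves to 34(W), 30(W); every one is W ⇒ L
n=36: can move to 35, which is L ⇒ W
n=37: moves to 36(W), 32(W); every one is W ⇒ L
n=38: can move to 37, which is L ⇒ W
n=39: moves to 38(W), 34(W); every one is W ⇒ L
n=40: can move to 39, which is L ⇒ W
n=41: moves to 40(W), 36(W); every one is W ⇒ L
n=42: can move to 41, which is L ⇒ W
n=43: moves to 42(W), 38(W); every one is W ⇒ L
n=44: can move to 43, which is L ⇒ W
L entries with 0 ≤ n ≤ 44: n = 1, 3, 5, 7, 9, 11, 13, 15, 17, 19, 21, 23, 25, 27, 29, 31, 33, 35, 37, 39, 41, 43; that makes 22.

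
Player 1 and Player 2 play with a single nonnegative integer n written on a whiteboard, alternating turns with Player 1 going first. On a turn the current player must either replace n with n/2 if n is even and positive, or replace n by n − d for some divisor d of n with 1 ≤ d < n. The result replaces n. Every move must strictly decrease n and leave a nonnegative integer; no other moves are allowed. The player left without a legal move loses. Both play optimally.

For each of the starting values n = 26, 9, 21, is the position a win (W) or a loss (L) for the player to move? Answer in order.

Build the W/L table. Terminal = L. A non-terminal position is W if it has a move to some L; otherwise it is L.
n=0: no move → L
n=1: no move → L
n=2: W (go to 1, an L position)
n=3: L (sole option 2(W) is W)
n=4: W (go to 3, an L position)
n=5: L (sole option 4(W) is W)
n=6: W (go to 3, an L position)
n=7: L (sole option 6(W) is W)
n=8: W (go to 7, an L position)
n=9: L (options 6(W), 8(W) are all W)
n=10: W (go to 5, an L position)
n=11: L (sole option 10(W) is W)
n=12: W (go to 9, an L position)
n=13: L (sole option 12(W) is W)
n=14: W (go to 7, an L position)
n=15: L (options 10(W), 12(W), 14(W) are all W)
n=16: W (go to 15, an L position)
n=17: L (sole option 16(W) is W)
n=18: W (go to 9, an L position)
n=19: L (sole option 18(W) is W)
n=20: W (go to 15, an L position)
n=21: L (options 14(W), 18(W), 20(W) are all W)
n=22: W (go to 11, an L position)
n=23: L (sole option 22(W) is W)
n=24: W (go to 21, an L position)
n=25: L (options 20(W), 24(W) are all W)
n=26: W (go to 13, an L position)

26: W, 9: L, 21: L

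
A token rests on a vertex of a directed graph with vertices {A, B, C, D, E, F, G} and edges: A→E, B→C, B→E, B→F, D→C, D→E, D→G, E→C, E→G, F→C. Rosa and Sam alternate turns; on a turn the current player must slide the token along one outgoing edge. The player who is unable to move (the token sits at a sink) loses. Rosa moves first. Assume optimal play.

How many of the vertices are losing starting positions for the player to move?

3

Compute win/loss labels from the base case upward. A position with no move is L. Any other position is W if it can reach an L in one move, else L.
Every edge goes from a vertex to one that appears earlier in the order C, G, E, D, F, B, A, so processing vertices in that order labels each vertex after all of its successors.
C: no outgoing edge → L
G: no outgoing edge → L
E: W (go to G, an L position)
D: W (go to G, an L position)
F: W (go to C, an L position)
B: W (go to C, an L position)
A: L (sole option E(W) is W)
The L vertices are A, C, G; that is 3 in all.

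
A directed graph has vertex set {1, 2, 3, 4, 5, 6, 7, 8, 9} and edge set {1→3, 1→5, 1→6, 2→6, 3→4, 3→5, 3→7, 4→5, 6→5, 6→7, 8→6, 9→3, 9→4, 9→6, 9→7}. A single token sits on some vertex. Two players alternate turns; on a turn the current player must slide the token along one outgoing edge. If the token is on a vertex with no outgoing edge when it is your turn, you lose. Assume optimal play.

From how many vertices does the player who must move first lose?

4

Compute win/loss labels from the base case upward. A position with no move is L. Any other position is W if it can reach an L in one move, else L.
Every edge goes from a vertex to one that appears earlier in the order 7, 5, 4, 6, 3, 1, 9, 2, 8, so processing vertices in that order labels each vertex after all of its successors.
7: no outgoing edge → L
5: no outgoing edge → L
4: reaches L-position 5 → W
6: reaches L-position 5 → W
3: reaches L-position 5 → W
1: reaches L-position 5 → W
9: reaches L-position 7 → W
2: only reaches 6(W), which is W → L
8: only reaches 6(W), which is W → L
The L vertices are 2, 5, 7, 8; that is 4 in all.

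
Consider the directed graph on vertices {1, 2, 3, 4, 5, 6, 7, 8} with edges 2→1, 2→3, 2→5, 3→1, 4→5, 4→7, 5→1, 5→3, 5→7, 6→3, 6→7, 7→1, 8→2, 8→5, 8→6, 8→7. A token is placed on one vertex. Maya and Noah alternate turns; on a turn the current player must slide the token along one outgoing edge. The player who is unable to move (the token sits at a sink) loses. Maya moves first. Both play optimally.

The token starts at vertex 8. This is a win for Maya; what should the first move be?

Use the standard recursion: the mover loses at a terminal position; elsewhere, the mover wins exactly when some move hands the opponent an L position.
Every edge goes from a vertex to one that appears earlier in the order 1, 7, 3, 5, 2, 6, 4, 8, so processing vertices in that order labels each vertex after all of its successors.
1: no outgoing edge → L
7: reaches L-position 1 → W
3: reaches L-position 1 → W
5: reaches L-position 1 → W
2: reaches L-position 1 → W
6: only reaches 3(W), 7(W), all W → L
4: only reaches 5(W), 7(W), all W → L
8: reaches L-position 6 → W
From 8, the L positions reachable in one move are: 6.

Move to 6.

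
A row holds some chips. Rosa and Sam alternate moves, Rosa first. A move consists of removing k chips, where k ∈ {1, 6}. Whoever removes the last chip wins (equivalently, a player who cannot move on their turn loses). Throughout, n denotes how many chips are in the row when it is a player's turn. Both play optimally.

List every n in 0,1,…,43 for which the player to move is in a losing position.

0, 2, 4, 7, 9, 11, 14, 16, 18, 21, 23, 25, 28, 30, 32, 35, 37, 39, 42

Positions with no move are L. A position that does have a move is losing for the player to move precisely when every available move leads to a winning position for the opponent. Fill in the labels:
n=0: no move → L
n=1: reaches L-position 0 → W
n=2: only reaches 1(W), which is W → L
n=3: reaches L-position 2 → W
n=4: only reaches 3(W), which is W → L
n=5: reaches L-position 4 → W
n=6: reaches L-position 0 → W
n=7: only reaches 6(W), 1(W), all W → L
n=8: reaches L-position 7 → W
n=9: only reaches 8(W), 3(W), all W → L
n=10: reaches L-position 9 → W
n=11: only reaches 10(W), 5(W), all W → L
n=12: reaches L-position 11 → W
n=13: reaches L-position 7 → W
n=14: only reaches 13(W), 8(W), all W → L
n=15: reaches L-position 14 → W
n=16: only reaches 15(W), 10(W), all W → L
n=17: reaches L-position 16 → W
n=18: only reaches 17(W), 12(W), all W → L
n=19: reaches L-position 18 → W
n=20: reaches L-position 14 → W
n=21: only reaches 20(W), 15(W), all W → L
n=22: reaches L-position 21 → W
n=23: only reaches 22(W), 17(W), all W → L
n=24: reaches L-position 23 → W
n=25: only reaches 24(W), 19(W), all W → L
n=26: reaches L-position 25 → W
n=27: reaches L-position 21 → W
n=28: only reaches 27(W), 22(W), all W → L
n=29: reaches L-position 28 → W
n=30: only reaches 29(W), 24(W), all W → L
n=31: reaches L-position 30 → W
n=32: only reaches 31(W), 26(W), all W → L
n=33: reaches L-position 32 → W
n=34: reaches L-position 28 → W
n=35: only reaches 34(W), 29(W), all W → L
n=36: reaches L-position 35 → W
n=37: only reaches 36(W), 31(W), all W → L
n=38: reaches L-position 37 → W
n=39: only reaches 38(W), 33(W), all W → L
n=40: reaches L-position 39 → W
n=41: reaches L-position 35 → W
n=42: only reaches 41(W), 36(W), all W → L
n=43: reaches L-position 42 → W
Reading off the rows marked L gives the requested list; there are 19 such values of n.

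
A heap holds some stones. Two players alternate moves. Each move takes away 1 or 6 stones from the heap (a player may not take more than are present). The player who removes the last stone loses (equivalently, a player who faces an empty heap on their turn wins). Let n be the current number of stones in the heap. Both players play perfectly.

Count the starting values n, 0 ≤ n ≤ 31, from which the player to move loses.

14

Work bottom-up. With no move the player to move wins. Otherwise the position is W if at least one move leads to an L position for the opponent, and L if every move leads to a W.
n=0: no move; the opponent has just taken the last stone and therefore loses → W
n=1: only reaches 0(W), which is W → L
n=2: reaches L-position 1 → W
n=3: only reaches 2(W), which is W → L
n=4: reaches L-position 3 → W
n=5: only reaches 4(W), which is W → L
n=6: reaches L-position 5 → W
n=7: reaches L-position 1 → W
n=8: only reaches 7(W), 2(W), all W → L
n=9: reaches L-position 8 → W
n=10: only reaches 9(W), 4(W), all W → L
n=11: reaches L-position 10 → W
n=12: only reaches 11(W), 6(W), all W → L
n=13: reaches L-position 12 → W
n=14: reaches L-position 8 → W
n=15: only reaches 14(W), 9(W), all W → L
n=16: reaches L-position 15 → W
n=17: only reaches 16(W), 11(W), all W → L
n=18: reaches L-position 17 → W
n=19: only reaches 18(W), 13(W), all W → L
n=20: reaches L-position 19 → W
n=21: reaches L-position 15 → W
n=22: only reaches 21(W), 16(W), all W → L
n=23: reaches L-position 22 → W
n=24: only reaches 23(W), 18(W), all W → L
n=25: reaches L-position 24 → W
n=26: only reaches 25(W), 20(W), all W → L
n=27: reaches L-position 26 → W
n=28: reaches L-position 22 → W
n=29: only reaches 28(W), 23(W), all W → L
n=30: reaches L-position 29 → W
n=31: only reaches 30(W), 25(W), all W → L
L entries with 0 ≤ n ≤ 31: n = 1, 3, 5, 8, 10, 12, 15, 17, 19, 22, 24, 26, 29, 31; that makes 14.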